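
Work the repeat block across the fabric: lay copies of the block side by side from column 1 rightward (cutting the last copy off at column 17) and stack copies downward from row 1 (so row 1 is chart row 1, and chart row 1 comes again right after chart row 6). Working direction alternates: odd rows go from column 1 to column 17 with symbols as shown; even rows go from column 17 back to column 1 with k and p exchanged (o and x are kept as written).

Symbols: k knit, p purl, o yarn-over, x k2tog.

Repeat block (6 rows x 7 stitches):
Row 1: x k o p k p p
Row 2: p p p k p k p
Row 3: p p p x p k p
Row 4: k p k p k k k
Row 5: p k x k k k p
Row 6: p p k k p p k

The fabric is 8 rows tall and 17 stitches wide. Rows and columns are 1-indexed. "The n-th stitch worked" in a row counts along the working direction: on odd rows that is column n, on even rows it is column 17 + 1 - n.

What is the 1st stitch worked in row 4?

Row 4: (4-1) mod 6 = 3, so use chart row 4. Even row -> WS.
Chart row 4 tiled across columns 1-17: k p k p k k k k p k p k k k k p k
Wrong side: read the tiled row from column 17 down to 1 and exchange k with p (leave o, x).
Row 4 as worked: p k p p p p k p k p p p p k p k p
Counting 1 along the worked row gives p.

Result:
p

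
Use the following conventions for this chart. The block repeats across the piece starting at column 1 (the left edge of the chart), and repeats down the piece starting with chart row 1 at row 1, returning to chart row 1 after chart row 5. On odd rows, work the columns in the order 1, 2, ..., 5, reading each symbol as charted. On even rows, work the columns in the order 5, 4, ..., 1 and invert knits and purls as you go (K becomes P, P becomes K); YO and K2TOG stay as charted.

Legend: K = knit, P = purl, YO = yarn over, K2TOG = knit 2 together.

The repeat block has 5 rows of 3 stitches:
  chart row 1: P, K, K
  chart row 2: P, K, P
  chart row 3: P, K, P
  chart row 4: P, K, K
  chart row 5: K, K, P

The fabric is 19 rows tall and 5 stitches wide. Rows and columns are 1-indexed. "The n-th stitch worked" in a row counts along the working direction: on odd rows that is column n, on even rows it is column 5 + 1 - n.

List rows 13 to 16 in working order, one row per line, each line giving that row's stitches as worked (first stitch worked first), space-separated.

Row 13: chart row 3, RS - tile across columns 1-5 and work as-is.
Row 14: chart row 4, WS - tiled (columns 1-5): P K K P K; work from column 5 back to 1 with K<->P swapped.
Row 15: chart row 5, RS - tile across columns 1-5 and work as-is.
Row 16: chart row 1, WS - tiled (columns 1-5): P K K P K; work from column 5 back to 1 with K<->P swapped.

== ROWS AS WORKED ==
P K P P K
P K P P K
K K P K K
P K P P K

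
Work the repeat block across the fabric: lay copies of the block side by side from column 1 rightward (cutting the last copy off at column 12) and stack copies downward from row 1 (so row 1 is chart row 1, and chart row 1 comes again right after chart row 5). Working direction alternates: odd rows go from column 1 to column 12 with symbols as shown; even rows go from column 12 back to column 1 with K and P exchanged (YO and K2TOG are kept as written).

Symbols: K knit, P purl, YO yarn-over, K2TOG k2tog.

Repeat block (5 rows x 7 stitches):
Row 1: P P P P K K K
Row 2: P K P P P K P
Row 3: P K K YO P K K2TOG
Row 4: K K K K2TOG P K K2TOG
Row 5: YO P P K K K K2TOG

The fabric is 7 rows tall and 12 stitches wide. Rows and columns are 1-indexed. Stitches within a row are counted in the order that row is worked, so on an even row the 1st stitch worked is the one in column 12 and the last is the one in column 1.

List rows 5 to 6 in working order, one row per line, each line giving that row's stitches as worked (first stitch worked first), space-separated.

Row 5: chart row 5, RS - tile across columns 1-12 and work as-is.
Row 6: chart row 1, WS - tiled (columns 1-12): P P P P K K K P P P P K; work from column 12 back to 1 with K<->P swapped.

== ROWS AS WORKED ==
YO P P K K K K2TOG YO P P K K
P K K K K P P P K K K K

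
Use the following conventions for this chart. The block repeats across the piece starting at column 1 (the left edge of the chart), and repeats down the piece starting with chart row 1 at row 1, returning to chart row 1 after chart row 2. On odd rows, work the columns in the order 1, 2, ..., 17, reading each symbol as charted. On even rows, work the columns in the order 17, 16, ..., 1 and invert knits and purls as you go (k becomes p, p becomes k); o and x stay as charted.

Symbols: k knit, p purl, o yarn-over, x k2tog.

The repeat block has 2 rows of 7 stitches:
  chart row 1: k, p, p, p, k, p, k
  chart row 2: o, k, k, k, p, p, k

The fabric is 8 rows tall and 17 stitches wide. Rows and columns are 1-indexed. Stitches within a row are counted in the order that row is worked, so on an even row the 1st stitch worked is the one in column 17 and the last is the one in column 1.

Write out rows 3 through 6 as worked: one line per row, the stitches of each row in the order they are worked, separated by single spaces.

== ROWS AS WORKED ==
k p p p k p k k p p p k p k k p p
p p o p k k p p p o p k k p p p o
k p p p k p k k p p p k p k k p p
p p o p k k p p p o p k k p p p o

Derivation:
Row 3: chart row 1, RS - tile across columns 1-17 and work as-is.
Row 4: chart row 2, WS - tiled (columns 1-17): o k k k p p k o k k k p p k o k k; work from column 17 back to 1 with k<->p swapped.
Row 5: chart row 1, RS - tile across columns 1-17 and work as-is.
Row 6: chart row 2, WS - tiled (columns 1-17): o k k k p p k o k k k p p k o k k; work from column 17 back to 1 with k<->p swapped.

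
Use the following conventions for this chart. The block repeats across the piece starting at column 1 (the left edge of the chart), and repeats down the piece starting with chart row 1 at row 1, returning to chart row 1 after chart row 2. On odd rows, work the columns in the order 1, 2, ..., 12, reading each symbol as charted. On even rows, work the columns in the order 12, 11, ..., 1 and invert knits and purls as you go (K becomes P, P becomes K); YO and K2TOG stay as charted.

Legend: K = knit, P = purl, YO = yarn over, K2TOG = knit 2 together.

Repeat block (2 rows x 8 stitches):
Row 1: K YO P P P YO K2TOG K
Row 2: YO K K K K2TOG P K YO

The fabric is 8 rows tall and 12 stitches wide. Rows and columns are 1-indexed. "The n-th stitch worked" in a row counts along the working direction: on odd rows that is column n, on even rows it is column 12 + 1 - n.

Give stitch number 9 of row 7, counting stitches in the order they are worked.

Row 7 uses chart row ((7-1) mod 2)+1 = 1. Row 7 is odd, so RS.
Chart row 1 tiled across columns 1-12: K YO P P P YO K2TOG K K YO P P
RS row: no reversal, no swap; stitch n worked = column n.
Counting 9 along the worked row gives K.

Result:
K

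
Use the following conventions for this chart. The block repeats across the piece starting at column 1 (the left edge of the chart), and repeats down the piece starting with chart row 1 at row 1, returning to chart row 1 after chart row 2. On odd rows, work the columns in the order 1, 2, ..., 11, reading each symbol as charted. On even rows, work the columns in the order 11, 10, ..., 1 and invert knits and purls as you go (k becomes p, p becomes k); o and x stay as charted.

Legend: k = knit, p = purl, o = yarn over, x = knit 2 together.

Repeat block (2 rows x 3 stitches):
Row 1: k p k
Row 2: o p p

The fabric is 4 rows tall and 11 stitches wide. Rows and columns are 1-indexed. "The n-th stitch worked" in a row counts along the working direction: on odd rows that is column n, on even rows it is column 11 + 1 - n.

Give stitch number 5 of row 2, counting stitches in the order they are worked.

== STITCH ==
o

Derivation:
Row 2: (2-1) mod 2 = 1, so use chart row 2. Even row -> WS.
Chart row 2 tiled across columns 1-11: o p p o p p o p p o p
Wrong side: read the tiled row from column 11 down to 1 and exchange k with p (leave o, x).
Row 2 as worked: k o k k o k k o k k o
The 5th stitch worked is o.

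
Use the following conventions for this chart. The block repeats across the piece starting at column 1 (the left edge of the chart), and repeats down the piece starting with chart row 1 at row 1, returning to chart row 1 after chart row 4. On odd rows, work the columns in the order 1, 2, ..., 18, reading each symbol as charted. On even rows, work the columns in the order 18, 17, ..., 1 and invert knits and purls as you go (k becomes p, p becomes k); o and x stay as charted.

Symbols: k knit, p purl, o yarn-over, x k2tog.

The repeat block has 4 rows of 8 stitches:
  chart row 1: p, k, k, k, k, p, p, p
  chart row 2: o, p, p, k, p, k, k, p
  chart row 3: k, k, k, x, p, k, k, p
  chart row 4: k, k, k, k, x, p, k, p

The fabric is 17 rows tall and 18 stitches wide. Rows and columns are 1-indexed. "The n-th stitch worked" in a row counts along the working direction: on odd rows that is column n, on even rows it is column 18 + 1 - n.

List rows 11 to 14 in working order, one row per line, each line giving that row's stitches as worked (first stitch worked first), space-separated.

Row 11: chart row 3, RS - tile across columns 1-18 and work as-is.
Row 12: chart row 4, WS - tiled (columns 1-18): k k k k x p k p k k k k x p k p k k; work from column 18 back to 1 with k<->p swapped.
Row 13: chart row 1, RS - tile across columns 1-18 and work as-is.
Row 14: chart row 2, WS - tiled (columns 1-18): o p p k p k k p o p p k p k k p o p; work from column 18 back to 1 with k<->p swapped.

== ROWS AS WORKED ==
k k k x p k k p k k k x p k k p k k
p p k p k x p p p p k p k x p p p p
p k k k k p p p p k k k k p p p p k
k o k p p k p k k o k p p k p k k o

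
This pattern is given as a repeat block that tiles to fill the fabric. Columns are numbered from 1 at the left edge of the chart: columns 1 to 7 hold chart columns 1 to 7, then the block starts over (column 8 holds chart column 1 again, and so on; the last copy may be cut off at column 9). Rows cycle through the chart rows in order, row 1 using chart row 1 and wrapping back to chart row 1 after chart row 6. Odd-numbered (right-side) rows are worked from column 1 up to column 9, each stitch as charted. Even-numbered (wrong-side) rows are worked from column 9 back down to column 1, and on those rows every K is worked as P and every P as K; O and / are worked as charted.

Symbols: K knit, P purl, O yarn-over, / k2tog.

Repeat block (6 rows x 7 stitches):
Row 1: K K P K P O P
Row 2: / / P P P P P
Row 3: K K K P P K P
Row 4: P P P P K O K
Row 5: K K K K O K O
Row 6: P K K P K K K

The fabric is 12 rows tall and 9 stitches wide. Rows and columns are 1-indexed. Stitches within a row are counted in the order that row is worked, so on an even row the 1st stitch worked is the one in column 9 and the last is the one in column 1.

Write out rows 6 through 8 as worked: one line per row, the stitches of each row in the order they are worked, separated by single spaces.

Rows as worked:
P K P P P K P P K
K K P K P O P K K
/ / K K K K K / /

Derivation:
Row 6: chart row 6, WS - tiled (columns 1-9): P K K P K K K P K; work from column 9 back to 1 with K<->P swapped.
Row 7: chart row 1, RS - tile across columns 1-9 and work as-is.
Row 8: chart row 2, WS - tiled (columns 1-9): / / P P P P P / /; work from column 9 back to 1 with K<->P swapped.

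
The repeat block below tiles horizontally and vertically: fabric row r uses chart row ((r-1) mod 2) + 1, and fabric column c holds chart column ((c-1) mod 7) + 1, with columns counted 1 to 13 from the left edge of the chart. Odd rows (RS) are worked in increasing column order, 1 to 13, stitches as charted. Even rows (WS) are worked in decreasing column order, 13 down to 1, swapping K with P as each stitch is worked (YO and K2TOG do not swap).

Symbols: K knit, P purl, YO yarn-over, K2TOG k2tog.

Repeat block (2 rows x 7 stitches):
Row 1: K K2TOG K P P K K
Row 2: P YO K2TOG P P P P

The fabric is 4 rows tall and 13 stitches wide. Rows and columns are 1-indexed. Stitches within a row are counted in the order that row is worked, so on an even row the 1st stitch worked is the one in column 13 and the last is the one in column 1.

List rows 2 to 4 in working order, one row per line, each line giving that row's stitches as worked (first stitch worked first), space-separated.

== ROWS AS WORKED ==
K K K K2TOG YO K K K K K K2TOG YO K
K K2TOG K P P K K K K2TOG K P P K
K K K K2TOG YO K K K K K K2TOG YO K

Derivation:
Row 2: chart row 2, WS - tiled (columns 1-13): P YO K2TOG P P P P P YO K2TOG P P P; work from column 13 back to 1 with K<->P swapped.
Row 3: chart row 1, RS - tile across columns 1-13 and work as-is.
Row 4: chart row 2, WS - tiled (columns 1-13): P YO K2TOG P P P P P YO K2TOG P P P; work from column 13 back to 1 with K<->P swapped.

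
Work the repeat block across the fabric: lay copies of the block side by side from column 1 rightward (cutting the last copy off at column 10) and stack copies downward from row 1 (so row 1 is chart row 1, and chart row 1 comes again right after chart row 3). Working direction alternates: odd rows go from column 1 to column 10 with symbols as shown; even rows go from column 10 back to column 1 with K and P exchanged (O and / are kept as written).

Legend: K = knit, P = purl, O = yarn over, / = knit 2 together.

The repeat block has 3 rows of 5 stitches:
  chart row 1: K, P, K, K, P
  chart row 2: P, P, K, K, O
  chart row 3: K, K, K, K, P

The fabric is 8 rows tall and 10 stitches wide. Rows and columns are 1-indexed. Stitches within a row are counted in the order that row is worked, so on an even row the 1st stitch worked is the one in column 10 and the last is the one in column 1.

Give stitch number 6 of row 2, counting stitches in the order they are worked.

Stitch:
O

Derivation:
Row 2: (2-1) mod 3 = 1, so use chart row 2. Even row -> WS.
Chart row 2 tiled across columns 1-10: P P K K O P P K K O
WS row: flip the tiled sequence (start at column 10) and apply K<->P; O and / stay.
Row 2 as worked: O P P K K O P P K K
Counting 6 along the worked row gives O.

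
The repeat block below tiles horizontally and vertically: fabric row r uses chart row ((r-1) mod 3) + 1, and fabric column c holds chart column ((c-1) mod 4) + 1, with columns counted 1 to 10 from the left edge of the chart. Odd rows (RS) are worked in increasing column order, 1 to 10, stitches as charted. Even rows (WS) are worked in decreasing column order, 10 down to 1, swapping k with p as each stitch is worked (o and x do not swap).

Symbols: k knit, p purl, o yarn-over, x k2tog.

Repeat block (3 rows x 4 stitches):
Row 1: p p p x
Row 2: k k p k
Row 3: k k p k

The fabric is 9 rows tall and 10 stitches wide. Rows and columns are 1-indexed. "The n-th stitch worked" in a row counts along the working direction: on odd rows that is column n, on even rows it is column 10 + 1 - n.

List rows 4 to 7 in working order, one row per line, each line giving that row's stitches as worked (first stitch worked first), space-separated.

Rows as worked:
k k x k k k x k k k
k k p k k k p k k k
p p p k p p p k p p
p p p x p p p x p p

Derivation:
Row 4: chart row 1, WS - tiled (columns 1-10): p p p x p p p x p p; work from column 10 back to 1 with k<->p swapped.
Row 5: chart row 2, RS - tile across columns 1-10 and work as-is.
Row 6: chart row 3, WS - tiled (columns 1-10): k k p k k k p k k k; work from column 10 back to 1 with k<->p swapped.
Row 7: chart row 1, RS - tile across columns 1-10 and work as-is.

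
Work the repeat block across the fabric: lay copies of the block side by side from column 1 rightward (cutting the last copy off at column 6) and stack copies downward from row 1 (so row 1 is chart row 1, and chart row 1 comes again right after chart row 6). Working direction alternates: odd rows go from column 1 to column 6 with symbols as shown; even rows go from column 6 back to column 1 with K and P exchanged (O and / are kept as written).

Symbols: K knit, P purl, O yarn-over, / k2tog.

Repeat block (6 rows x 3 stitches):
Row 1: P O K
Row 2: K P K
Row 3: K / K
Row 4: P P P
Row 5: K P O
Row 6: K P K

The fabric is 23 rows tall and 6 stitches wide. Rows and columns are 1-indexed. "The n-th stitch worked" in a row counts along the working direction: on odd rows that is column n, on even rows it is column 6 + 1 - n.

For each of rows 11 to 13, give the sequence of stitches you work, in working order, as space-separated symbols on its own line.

Row 11: chart row 5, RS - tile across columns 1-6 and work as-is.
Row 12: chart row 6, WS - tiled (columns 1-6): K P K K P K; work from column 6 back to 1 with K<->P swapped.
Row 13: chart row 1, RS - tile across columns 1-6 and work as-is.

Result:
K P O K P O
P K P P K P
P O K P O K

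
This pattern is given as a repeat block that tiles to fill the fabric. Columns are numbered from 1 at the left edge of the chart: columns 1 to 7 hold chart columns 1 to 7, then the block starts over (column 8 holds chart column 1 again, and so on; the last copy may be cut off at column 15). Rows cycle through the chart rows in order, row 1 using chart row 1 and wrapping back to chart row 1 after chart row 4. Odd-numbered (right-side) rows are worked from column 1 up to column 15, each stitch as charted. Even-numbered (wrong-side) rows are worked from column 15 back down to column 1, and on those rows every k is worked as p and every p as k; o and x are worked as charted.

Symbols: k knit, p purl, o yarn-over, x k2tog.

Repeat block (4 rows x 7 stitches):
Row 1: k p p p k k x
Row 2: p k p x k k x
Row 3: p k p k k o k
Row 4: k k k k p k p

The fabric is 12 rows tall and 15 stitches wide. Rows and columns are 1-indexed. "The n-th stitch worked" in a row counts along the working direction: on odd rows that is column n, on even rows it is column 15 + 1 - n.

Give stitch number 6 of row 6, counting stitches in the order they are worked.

== STITCH ==
k

Derivation:
For row 6: chart row = ((6-1) mod 4) + 1 = 2; this is a WS (even) row.
Chart row 2 tiled across columns 1-15: p k p x k k x p k p x k k x p
Wrong side: read the tiled row from column 15 down to 1 and exchange k with p (leave o, x).
Row 6 as worked: k x p p x k p k x p p x k p k
The 6th stitch worked is k.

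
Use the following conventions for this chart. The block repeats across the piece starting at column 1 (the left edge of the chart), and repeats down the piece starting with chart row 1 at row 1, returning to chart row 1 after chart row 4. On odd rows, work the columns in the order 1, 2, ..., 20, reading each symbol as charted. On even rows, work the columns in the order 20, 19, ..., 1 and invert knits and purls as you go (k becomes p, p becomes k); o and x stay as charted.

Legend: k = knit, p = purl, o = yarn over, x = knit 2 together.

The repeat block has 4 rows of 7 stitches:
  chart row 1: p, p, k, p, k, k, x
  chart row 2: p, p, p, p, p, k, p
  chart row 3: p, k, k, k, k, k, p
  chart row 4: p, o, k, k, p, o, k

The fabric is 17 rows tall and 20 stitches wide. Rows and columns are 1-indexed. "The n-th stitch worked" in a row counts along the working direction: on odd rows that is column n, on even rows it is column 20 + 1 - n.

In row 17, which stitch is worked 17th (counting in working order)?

For row 17: chart row = ((17-1) mod 4) + 1 = 1; this is a RS (odd) row.
Chart row 1 tiled across columns 1-20: p p k p k k x p p k p k k x p p k p k k
RS: work column 1 to column 20, symbols as charted — the tiled row is the row as worked.
Stitch 17 in working order -> k

Result:
k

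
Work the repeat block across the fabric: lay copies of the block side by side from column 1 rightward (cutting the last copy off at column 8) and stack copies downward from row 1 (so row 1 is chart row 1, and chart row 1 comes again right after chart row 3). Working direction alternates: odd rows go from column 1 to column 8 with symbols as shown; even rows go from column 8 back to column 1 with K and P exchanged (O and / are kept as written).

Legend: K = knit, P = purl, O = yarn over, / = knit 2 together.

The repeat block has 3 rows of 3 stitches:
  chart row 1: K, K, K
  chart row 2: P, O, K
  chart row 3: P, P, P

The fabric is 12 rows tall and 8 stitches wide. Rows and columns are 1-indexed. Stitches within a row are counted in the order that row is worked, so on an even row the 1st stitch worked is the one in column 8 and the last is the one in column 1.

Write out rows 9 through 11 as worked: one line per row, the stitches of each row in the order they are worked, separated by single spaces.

Rows as worked:
P P P P P P P P
P P P P P P P P
P O K P O K P O

Derivation:
Row 9: chart row 3, RS - tile across columns 1-8 and work as-is.
Row 10: chart row 1, WS - tiled (columns 1-8): K K K K K K K K; work from column 8 back to 1 with K<->P swapped.
Row 11: chart row 2, RS - tile across columns 1-8 and work as-is.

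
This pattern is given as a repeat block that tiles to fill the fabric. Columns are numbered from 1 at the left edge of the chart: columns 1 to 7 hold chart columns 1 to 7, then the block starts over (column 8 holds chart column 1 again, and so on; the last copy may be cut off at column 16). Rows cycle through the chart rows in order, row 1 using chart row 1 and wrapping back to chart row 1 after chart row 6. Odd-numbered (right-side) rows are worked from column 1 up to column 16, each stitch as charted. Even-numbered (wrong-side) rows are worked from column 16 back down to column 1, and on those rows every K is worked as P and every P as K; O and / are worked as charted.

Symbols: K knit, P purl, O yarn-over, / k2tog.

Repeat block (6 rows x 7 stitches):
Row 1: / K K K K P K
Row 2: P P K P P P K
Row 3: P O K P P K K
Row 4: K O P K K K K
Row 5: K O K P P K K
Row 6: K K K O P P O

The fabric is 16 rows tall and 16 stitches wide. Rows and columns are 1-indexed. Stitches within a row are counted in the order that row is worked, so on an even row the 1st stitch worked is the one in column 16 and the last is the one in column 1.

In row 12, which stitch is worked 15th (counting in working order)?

Result:
P

Derivation:
For row 12: chart row = ((12-1) mod 6) + 1 = 6; this is a WS (even) row.
Chart row 6 tiled across columns 1-16: K K K O P P O K K K O P P O K K
Wrong side: read the tiled row from column 16 down to 1 and exchange K with P (leave O, /).
Row 12 as worked: P P O K K O P P P O K K O P P P
Stitch 15 in working order -> P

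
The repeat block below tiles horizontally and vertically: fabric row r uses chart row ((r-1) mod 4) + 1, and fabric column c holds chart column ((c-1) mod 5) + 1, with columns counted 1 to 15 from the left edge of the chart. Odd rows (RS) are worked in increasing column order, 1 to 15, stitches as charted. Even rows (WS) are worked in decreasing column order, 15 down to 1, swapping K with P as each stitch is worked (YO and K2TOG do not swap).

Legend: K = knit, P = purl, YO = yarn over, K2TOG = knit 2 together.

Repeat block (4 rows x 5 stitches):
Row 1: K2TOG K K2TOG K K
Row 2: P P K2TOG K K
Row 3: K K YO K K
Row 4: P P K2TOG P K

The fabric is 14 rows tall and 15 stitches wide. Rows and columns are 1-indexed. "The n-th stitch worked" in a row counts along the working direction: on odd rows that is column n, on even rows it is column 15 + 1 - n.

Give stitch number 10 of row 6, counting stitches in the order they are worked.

Stitch:
K

Derivation:
For row 6: chart row = ((6-1) mod 4) + 1 = 2; this is a WS (even) row.
Chart row 2 tiled across columns 1-15: P P K2TOG K K P P K2TOG K K P P K2TOG K K
Wrong side: read the tiled row from column 15 down to 1 and exchange K with P (leave YO, K2TOG).
Row 6 as worked: P P K2TOG K K P P K2TOG K K P P K2TOG K K
Counting 10 along the worked row gives K.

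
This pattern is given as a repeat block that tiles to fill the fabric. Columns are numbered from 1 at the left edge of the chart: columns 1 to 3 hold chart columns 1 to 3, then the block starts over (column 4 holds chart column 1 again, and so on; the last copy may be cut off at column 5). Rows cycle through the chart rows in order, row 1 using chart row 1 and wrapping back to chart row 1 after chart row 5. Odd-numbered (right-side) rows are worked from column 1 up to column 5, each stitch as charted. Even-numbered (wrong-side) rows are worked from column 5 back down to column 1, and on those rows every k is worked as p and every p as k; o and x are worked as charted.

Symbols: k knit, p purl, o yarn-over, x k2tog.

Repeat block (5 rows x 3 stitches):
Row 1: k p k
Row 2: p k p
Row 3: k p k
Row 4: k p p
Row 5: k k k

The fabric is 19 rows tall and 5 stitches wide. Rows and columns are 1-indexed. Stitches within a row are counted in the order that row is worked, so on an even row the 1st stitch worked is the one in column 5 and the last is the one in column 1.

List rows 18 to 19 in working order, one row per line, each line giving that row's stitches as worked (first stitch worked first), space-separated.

Row 18: chart row 3, WS - tiled (columns 1-5): k p k k p; work from column 5 back to 1 with k<->p swapped.
Row 19: chart row 4, RS - tile across columns 1-5 and work as-is.

Rows as worked:
k p p k p
k p p k p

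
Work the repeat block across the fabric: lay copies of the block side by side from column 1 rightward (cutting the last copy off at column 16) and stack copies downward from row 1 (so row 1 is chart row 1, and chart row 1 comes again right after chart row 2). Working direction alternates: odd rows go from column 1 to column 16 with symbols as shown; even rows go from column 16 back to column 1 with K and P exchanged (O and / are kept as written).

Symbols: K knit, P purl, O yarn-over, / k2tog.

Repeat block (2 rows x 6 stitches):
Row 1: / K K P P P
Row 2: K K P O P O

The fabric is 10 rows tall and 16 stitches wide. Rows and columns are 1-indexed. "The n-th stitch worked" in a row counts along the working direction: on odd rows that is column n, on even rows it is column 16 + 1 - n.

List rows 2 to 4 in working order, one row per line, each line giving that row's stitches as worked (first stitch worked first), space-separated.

Result:
O K P P O K O K P P O K O K P P
/ K K P P P / K K P P P / K K P
O K P P O K O K P P O K O K P P

Derivation:
Row 2: chart row 2, WS - tiled (columns 1-16): K K P O P O K K P O P O K K P O; work from column 16 back to 1 with K<->P swapped.
Row 3: chart row 1, RS - tile across columns 1-16 and work as-is.
Row 4: chart row 2, WS - tiled (columns 1-16): K K P O P O K K P O P O K K P O; work from column 16 back to 1 with K<->P swapped.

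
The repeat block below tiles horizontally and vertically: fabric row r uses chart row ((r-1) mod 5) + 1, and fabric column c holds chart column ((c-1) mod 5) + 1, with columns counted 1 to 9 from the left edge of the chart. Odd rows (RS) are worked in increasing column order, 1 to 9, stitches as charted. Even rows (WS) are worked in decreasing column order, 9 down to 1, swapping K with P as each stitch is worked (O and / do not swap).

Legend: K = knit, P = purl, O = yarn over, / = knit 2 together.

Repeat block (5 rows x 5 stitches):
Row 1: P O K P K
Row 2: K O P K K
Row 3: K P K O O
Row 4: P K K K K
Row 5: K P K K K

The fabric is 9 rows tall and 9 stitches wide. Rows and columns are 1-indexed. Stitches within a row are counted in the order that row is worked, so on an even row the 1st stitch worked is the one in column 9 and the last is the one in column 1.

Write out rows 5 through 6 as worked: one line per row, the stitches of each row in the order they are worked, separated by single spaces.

Row 5: chart row 5, RS - tile across columns 1-9 and work as-is.
Row 6: chart row 1, WS - tiled (columns 1-9): P O K P K P O K P; work from column 9 back to 1 with K<->P swapped.

== ROWS AS WORKED ==
K P K K K K P K K
K P O K P K P O K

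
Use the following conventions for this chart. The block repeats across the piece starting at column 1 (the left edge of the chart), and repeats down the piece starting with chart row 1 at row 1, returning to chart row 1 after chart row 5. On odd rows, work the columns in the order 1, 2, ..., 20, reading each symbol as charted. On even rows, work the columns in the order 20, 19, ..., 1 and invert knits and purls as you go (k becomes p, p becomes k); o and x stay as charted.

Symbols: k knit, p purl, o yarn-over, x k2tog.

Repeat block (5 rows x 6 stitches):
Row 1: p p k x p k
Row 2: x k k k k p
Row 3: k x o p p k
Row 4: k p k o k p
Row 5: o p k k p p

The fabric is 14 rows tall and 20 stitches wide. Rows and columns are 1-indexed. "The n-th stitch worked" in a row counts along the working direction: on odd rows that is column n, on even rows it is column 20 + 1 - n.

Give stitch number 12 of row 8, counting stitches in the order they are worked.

== STITCH ==
o

Derivation:
Row 8: (8-1) mod 5 = 2, so use chart row 3. Even row -> WS.
Chart row 3 tiled across columns 1-20: k x o p p k k x o p p k k x o p p k k x
WS row: flip the tiled sequence (start at column 20) and apply k<->p; o and x stay.
Row 8 as worked: x p p k k o x p p k k o x p p k k o x p
The 12th stitch worked is o.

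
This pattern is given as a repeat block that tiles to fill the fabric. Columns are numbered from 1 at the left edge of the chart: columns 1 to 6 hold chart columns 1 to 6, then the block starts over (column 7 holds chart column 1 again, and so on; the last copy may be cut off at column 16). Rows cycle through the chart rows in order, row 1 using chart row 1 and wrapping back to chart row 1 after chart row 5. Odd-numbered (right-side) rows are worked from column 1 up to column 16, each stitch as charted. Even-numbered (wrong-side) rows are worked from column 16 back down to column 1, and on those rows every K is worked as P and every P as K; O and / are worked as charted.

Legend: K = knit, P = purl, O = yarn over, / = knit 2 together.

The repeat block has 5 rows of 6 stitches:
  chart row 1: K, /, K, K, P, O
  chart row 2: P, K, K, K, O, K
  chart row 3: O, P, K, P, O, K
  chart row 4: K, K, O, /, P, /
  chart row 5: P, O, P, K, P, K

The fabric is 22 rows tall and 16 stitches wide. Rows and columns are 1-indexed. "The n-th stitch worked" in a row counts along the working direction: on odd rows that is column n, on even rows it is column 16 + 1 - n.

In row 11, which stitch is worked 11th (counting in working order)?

== STITCH ==
P

Derivation:
For row 11: chart row = ((11-1) mod 5) + 1 = 1; this is a RS (odd) row.
Chart row 1 tiled across columns 1-16: K / K K P O K / K K P O K / K K
RS: work column 1 to column 16, symbols as charted — the tiled row is the row as worked.
Counting 11 along the worked row gives P.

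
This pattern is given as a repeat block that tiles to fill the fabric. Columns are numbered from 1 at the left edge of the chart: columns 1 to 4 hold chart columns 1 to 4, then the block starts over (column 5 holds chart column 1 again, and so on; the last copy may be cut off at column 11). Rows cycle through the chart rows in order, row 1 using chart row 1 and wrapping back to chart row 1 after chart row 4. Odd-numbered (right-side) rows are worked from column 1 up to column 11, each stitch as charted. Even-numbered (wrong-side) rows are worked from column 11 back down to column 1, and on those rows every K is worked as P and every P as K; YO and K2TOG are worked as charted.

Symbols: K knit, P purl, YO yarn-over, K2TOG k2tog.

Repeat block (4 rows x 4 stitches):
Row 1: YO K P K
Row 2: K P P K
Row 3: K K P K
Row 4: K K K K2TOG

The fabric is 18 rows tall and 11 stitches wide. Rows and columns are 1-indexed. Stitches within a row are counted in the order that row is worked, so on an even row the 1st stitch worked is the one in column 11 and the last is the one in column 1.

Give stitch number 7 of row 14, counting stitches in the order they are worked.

Stitch:
P

Derivation:
Row 14 uses chart row ((14-1) mod 4)+1 = 2. Row 14 is even, so WS.
Chart row 2 tiled across columns 1-11: K P P K K P P K K P P
WS row: flip the tiled sequence (start at column 11) and apply K<->P; YO and K2TOG stay.
Row 14 as worked: K K P P K K P P K K P
Counting 7 along the worked row gives P.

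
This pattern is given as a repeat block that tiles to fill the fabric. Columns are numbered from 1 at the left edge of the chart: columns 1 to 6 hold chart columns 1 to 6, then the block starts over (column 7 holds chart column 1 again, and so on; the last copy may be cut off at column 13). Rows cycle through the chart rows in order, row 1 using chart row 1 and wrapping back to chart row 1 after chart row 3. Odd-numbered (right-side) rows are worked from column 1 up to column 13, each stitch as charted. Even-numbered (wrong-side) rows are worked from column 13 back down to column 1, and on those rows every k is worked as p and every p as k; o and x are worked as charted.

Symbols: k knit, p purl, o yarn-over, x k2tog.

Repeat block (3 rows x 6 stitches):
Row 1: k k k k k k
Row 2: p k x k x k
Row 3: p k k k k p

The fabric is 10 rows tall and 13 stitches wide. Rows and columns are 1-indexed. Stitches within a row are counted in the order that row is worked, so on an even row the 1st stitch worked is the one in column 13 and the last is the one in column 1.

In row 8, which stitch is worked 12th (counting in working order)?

Row 8: (8-1) mod 3 = 1, so use chart row 2. Even row -> WS.
Chart row 2 tiled across columns 1-13: p k x k x k p k x k x k p
WS: work from column 13 back to column 1 (reverse the tiled row), swapping k<->p (o and x unchanged).
Row 8 as worked: k p x p x p k p x p x p k
The 12th stitch worked is p.

== STITCH ==
p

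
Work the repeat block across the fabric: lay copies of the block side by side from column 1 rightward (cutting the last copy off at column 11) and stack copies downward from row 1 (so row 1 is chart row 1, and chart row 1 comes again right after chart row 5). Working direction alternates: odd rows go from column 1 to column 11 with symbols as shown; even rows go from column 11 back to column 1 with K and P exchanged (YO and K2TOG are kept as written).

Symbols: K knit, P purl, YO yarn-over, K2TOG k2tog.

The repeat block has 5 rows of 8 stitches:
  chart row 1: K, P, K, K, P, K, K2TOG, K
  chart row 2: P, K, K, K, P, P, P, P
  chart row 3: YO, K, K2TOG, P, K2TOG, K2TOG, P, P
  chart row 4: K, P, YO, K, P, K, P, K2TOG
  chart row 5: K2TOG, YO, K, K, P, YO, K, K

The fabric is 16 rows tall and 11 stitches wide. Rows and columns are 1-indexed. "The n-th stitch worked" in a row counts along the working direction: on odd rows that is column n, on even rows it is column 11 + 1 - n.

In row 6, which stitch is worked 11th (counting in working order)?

Row 6 uses chart row ((6-1) mod 5)+1 = 1. Row 6 is even, so WS.
Chart row 1 tiled across columns 1-11: K P K K P K K2TOG K K P K
WS: work from column 11 back to column 1 (reverse the tiled row), swapping K<->P (YO and K2TOG unchanged).
Row 6 as worked: P K P P K2TOG P K P P K P
Stitch 11 in working order -> P

Stitch:
P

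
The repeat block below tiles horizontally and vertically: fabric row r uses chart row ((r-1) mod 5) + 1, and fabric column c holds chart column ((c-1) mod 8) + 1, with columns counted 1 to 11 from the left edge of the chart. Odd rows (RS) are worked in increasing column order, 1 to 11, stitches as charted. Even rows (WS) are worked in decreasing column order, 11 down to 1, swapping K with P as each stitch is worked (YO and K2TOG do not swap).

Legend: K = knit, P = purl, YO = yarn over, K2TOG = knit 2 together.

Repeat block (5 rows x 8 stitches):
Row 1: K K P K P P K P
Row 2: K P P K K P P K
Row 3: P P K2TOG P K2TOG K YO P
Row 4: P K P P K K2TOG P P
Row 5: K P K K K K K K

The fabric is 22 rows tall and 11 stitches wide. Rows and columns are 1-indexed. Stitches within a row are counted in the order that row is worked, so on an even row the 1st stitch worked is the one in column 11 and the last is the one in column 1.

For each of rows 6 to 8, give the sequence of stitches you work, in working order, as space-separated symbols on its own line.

== ROWS AS WORKED ==
K P P K P K K P K P P
K P P K K P P K K P P
K2TOG K K K YO P K2TOG K K2TOG K K

Derivation:
Row 6: chart row 1, WS - tiled (columns 1-11): K K P K P P K P K K P; work from column 11 back to 1 with K<->P swapped.
Row 7: chart row 2, RS - tile across columns 1-11 and work as-is.
Row 8: chart row 3, WS - tiled (columns 1-11): P P K2TOG P K2TOG K YO P P P K2TOG; work from column 11 back to 1 with K<->P swapped.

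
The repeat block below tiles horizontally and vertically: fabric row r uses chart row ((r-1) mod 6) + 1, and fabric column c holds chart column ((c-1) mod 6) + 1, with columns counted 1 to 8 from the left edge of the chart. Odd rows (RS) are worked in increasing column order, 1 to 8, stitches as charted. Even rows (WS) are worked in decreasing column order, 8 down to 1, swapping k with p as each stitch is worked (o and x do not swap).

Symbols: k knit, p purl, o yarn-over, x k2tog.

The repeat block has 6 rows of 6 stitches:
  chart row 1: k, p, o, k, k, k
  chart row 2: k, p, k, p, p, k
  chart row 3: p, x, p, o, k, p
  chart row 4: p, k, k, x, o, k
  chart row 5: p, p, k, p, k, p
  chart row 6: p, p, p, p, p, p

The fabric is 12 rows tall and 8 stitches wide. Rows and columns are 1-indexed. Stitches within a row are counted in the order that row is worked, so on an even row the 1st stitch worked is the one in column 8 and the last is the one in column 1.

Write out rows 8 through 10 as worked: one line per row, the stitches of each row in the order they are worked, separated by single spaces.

Row 8: chart row 2, WS - tiled (columns 1-8): k p k p p k k p; work from column 8 back to 1 with k<->p swapped.
Row 9: chart row 3, RS - tile across columns 1-8 and work as-is.
Row 10: chart row 4, WS - tiled (columns 1-8): p k k x o k p k; work from column 8 back to 1 with k<->p swapped.

Rows as worked:
k p p k k p k p
p x p o k p p x
p k p o x p p k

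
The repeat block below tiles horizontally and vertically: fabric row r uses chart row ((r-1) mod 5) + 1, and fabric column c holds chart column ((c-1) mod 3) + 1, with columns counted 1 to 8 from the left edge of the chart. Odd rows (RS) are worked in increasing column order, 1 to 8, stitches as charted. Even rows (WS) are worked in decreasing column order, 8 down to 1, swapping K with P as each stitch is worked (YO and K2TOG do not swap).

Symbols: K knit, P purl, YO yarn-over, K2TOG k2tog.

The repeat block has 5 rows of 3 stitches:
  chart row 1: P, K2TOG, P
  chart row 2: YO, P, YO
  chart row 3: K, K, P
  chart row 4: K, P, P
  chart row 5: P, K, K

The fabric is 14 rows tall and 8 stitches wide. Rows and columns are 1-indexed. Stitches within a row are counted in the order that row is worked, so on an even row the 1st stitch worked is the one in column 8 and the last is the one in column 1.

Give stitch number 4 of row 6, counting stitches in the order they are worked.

Row 6 uses chart row ((6-1) mod 5)+1 = 1. Row 6 is even, so WS.
Chart row 1 tiled across columns 1-8: P K2TOG P P K2TOG P P K2TOG
WS row: flip the tiled sequence (start at column 8) and apply K<->P; YO and K2TOG stay.
Row 6 as worked: K2TOG K K K2TOG K K K2TOG K
Counting 4 along the worked row gives K2TOG.

== STITCH ==
K2TOG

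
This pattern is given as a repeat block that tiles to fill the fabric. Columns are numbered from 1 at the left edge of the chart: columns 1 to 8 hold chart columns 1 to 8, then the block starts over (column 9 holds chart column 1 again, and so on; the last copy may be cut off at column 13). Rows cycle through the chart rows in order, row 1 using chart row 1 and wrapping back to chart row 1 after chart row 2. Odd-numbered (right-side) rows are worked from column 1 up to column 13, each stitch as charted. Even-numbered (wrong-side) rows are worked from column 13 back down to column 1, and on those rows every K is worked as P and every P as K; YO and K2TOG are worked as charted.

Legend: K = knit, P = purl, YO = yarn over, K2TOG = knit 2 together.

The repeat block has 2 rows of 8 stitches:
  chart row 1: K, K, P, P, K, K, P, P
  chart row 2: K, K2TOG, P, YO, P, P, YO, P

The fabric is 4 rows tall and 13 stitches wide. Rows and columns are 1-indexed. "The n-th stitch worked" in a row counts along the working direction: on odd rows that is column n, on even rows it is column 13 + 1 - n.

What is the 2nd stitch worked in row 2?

Result:
YO

Derivation:
For row 2: chart row = ((2-1) mod 2) + 1 = 2; this is a WS (even) row.
Chart row 2 tiled across columns 1-13: K K2TOG P YO P P YO P K K2TOG P YO P
Wrong side: read the tiled row from column 13 down to 1 and exchange K with P (leave YO, K2TOG).
Row 2 as worked: K YO K K2TOG P K YO K K YO K K2TOG P
Counting 2 along the worked row gives YO.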